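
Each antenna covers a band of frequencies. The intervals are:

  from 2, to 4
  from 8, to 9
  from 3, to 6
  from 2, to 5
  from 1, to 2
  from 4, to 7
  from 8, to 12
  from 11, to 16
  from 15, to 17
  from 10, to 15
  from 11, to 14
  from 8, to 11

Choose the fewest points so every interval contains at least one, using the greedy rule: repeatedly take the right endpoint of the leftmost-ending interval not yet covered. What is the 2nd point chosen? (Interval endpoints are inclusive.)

6

Sorted: [1,2] [2,4] [2,5] [3,6] [4,7] [8,9] [8,11] [8,12] [11,14] [10,15] [11,16] [15,17]
{[1,2],[2,4],[2,5]} hit by 2; {[3,6],[4,7]} hit by 6; {[8,9],[8,11],[8,12]} hit by 9; {[11,14],[10,15],[11,16]} hit by 14; {[15,17]} hit by 17.
Points: 2, 6, 9, 14, 17 (5 total).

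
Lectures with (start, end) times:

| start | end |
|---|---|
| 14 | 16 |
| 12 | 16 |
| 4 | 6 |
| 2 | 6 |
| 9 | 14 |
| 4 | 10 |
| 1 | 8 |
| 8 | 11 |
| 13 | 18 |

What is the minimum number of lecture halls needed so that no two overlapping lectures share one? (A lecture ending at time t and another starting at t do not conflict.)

4

The answer is the maximum number of intervals overlapping at any instant.
Events (time:±→running): 1:+→1 2:+→2 4:+→3 4:+→4 … peak 4.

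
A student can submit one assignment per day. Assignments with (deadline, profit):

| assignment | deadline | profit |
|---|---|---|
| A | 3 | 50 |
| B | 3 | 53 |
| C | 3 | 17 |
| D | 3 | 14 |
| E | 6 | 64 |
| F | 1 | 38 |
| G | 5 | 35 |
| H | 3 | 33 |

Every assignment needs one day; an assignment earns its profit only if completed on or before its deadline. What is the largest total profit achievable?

Sort by profit descending; place each in the latest free slot ≤ its deadline.
Profit order: E=64 B=53 A=50 F=38 G=35 H=33 C=17 D=14
Assign: E→slot 6, B→slot 3, A→slot 2, F→slot 1, G→slot 5, H skipped, C skipped, D skipped.
Slots: [1:F] [2:A] [3:B] [5:G] [6:E]
Profit = 38 + 50 + 53 + 35 + 64 = 240

240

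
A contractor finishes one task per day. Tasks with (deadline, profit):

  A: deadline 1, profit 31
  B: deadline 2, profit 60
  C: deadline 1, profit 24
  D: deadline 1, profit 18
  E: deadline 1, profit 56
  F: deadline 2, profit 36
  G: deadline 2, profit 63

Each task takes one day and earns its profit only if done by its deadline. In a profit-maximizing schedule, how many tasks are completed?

2

Sort by profit descending; place each in the latest free slot ≤ its deadline.
By profit: G(d2,63), B(d2,60), E(d1,56), F(d2,36), A(d1,31), C(d1,24), D(d1,18)
G→slot 2; B→slot 1; E skipped; F skipped; A skipped; C skipped; D skipped.
2 of 7 scheduled.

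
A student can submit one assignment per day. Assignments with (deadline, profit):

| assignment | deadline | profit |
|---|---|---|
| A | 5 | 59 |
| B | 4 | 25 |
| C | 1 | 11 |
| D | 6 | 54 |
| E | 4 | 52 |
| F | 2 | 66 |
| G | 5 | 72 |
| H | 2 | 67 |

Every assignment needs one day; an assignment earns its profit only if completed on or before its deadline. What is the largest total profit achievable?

370

Sort by profit descending; place each in the latest free slot ≤ its deadline.
Profit order: G=72 H=67 F=66 A=59 D=54 E=52 B=25 C=11
Assign: G→slot 5, H→slot 2, F→slot 1, A→slot 4, D→slot 6, E→slot 3, B skipped, C skipped.
Slots: [1:F] [2:H] [3:E] [4:A] [5:G] [6:D]
Profit = 66 + 67 + 52 + 59 + 72 + 54 = 370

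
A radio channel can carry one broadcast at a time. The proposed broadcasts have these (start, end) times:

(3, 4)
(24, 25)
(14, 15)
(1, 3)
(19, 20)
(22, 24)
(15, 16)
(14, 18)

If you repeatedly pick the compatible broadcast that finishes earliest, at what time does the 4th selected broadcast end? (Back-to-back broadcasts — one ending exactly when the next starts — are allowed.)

16

Order by finish time; keep every interval that doesn't clash with the previous kept one.
By end time: (1,3), (3,4), (14,15), (15,16), (14,18), (19,20), (22,24), (24,25).
Pick (1,3); next start ≥ 3 → (3,4); next start ≥ 4 → (14,15); next start ≥ 15 → (15,16); next start ≥ 16 → (19,20); next start ≥ 20 → (22,24); next start ≥ 24 → (24,25).
Selected: (1,3) (3,4) (14,15) (15,16) (19,20) (22,24) (24,25)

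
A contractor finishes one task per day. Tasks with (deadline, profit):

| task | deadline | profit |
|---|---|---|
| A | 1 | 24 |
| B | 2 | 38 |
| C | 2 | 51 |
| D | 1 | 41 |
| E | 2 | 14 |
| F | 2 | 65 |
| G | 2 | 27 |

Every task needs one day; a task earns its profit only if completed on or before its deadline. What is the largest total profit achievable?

Sort by profit descending; place each in the latest free slot ≤ its deadline.
By profit: F(d2,65), C(d2,51), D(d1,41), B(d2,38), G(d2,27), A(d1,24), E(d2,14)
F→slot 2; C→slot 1; D skipped; B skipped; G skipped; A skipped; E skipped.
Profit = 51 + 65 = 116

116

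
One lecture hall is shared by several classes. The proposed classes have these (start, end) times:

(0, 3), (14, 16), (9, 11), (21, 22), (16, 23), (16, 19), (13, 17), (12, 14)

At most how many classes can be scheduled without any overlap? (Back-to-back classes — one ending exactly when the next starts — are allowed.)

6

Order by finish time; keep every interval that doesn't clash with the previous kept one.
Sorted by end: (0,3)  (9,11)  (12,14)  (14,16)  (13,17)  (16,19)  (21,22)  (16,23)
take (0,3); take (9,11); take (12,14); take (14,16); skip (13,17); take (16,19); take (21,22).
Selected 6 classes.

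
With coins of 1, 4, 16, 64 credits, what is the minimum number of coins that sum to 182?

Use the largest denomination that fits, subtract, and repeat.
182 − 2×64→54 − 3×16→6 − 1×4→2 − 2×1→0
Total coins = 2 + 3 + 1 + 2 = 8

8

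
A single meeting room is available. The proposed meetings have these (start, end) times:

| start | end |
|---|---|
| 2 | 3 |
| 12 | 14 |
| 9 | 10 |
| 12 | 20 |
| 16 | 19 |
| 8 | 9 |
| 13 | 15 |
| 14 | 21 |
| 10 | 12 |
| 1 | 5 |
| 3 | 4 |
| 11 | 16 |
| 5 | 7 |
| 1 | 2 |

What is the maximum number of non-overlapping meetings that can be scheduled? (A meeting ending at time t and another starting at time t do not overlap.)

By end time: (1,2), (2,3), (3,4), (1,5), (5,7), (8,9), (9,10), (10,12), (12,14), (13,15), (11,16), (16,19), (12,20), (14,21).
Pick (1,2); next start ≥ 2 → (2,3); next start ≥ 3 → (3,4); next start ≥ 4 → (5,7); next start ≥ 7 → (8,9); next start ≥ 9 → (9,10); next start ≥ 10 → (10,12); next start ≥ 12 → (12,14); next start ≥ 14 → (16,19).
Selected 9 meetings.

9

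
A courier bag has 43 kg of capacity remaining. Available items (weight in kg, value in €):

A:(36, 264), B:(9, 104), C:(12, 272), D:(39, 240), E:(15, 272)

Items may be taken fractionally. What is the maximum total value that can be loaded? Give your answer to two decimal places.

699.33

Greedy by value/weight ratio, highest first.
Ratios (sorted): C 22.67, E 18.13, B 11.56, A 7.33, D 6.15
take C (12 @ 272); take E (15 @ 272); take B (9 @ 104); take 7/36 of A → 51.33. Capacity used 43/43.
Total value = 699.33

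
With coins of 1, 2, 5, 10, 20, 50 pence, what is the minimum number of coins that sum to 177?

Use the largest denomination that fits, subtract, and repeat.
177 = 3×50 + 1×20 + 1×5 + 1×2
Total coins = 3 + 1 + 1 + 1 = 6

6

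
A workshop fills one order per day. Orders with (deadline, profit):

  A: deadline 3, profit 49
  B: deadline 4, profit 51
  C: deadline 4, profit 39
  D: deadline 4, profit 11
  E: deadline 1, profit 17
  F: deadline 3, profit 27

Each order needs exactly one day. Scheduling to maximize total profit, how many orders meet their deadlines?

4

Sort by profit descending; place each in the latest free slot ≤ its deadline.
By profit: B(d4,51), A(d3,49), C(d4,39), F(d3,27), E(d1,17), D(d4,11)
B→slot 4; A→slot 3; C→slot 2; F→slot 1; E skipped; D skipped.
4 of 6 scheduled.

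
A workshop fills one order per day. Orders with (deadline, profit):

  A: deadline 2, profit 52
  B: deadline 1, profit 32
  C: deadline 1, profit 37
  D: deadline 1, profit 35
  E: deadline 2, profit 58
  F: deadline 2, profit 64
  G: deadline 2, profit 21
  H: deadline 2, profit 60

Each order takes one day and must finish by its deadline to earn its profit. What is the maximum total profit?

124

Sort by profit descending; place each in the latest free slot ≤ its deadline.
Profit order: F=64 H=60 E=58 A=52 C=37 D=35 B=32 G=21
Assign: F→slot 2, H→slot 1, E skipped, A skipped, C skipped, D skipped, B skipped, G skipped.
Slots: [1:H] [2:F]
Profit = 60 + 64 = 124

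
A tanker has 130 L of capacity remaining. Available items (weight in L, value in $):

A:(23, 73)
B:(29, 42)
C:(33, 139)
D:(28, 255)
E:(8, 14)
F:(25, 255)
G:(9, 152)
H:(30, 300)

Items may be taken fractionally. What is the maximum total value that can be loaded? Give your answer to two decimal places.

1116.87

Greedy by value/weight ratio, highest first.
Ratios (sorted): G 16.89, F 10.20, H 10.00, D 9.11, C 4.21, A 3.17, E 1.75, B 1.45
take G (9 @ 152); take F (25 @ 255); take H (30 @ 300); take D (28 @ 255); take C (33 @ 139); take 5/23 of A → 15.87. Capacity used 130/130.
Total value = 1116.87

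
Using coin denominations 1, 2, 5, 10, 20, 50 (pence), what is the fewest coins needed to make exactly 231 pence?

231 = 4×50 + 1×20 + 1×10 + 1×1
Total coins = 4 + 1 + 1 + 1 = 7

7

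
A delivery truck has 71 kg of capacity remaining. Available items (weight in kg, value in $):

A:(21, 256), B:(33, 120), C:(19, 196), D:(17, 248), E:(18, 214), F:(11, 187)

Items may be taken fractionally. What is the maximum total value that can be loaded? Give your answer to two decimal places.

Ratios (sorted): F 17.00, D 14.59, A 12.19, E 11.89, C 10.32, B 3.64
take F (11 @ 187); take D (17 @ 248); take A (21 @ 256); take E (18 @ 214); take 4/19 of C → 41.26. Capacity used 71/71.
Total value = 946.26

946.26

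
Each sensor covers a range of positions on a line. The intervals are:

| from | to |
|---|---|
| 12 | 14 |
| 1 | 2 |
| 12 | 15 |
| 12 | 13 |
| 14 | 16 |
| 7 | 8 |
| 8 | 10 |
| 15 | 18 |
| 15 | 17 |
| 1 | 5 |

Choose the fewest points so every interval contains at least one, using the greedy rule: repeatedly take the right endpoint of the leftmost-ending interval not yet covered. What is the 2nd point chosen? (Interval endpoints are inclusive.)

Process intervals by earliest right end; each time one isn't hit yet, stab at its right endpoint.
Sorted: [1,2] [1,5] [7,8] [8,10] [12,13] [12,14] [12,15] [14,16] [15,17] [15,18]
{[1,2],[1,5]} hit by 2; {[7,8],[8,10]} hit by 8; {[12,13],[12,14],[12,15]} hit by 13; {[14,16],[15,17],[15,18]} hit by 16.
Points: 2, 8, 13, 16 (4 total).

8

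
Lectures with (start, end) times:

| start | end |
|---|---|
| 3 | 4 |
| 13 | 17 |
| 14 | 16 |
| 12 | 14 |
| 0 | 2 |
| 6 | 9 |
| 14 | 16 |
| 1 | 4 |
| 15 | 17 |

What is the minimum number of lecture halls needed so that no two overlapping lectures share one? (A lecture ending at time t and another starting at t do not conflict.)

Count concurrent intervals with a sweep; the peak is the room count.
starts: [0, 1, 3, 6, 12, 13, 14, 14, 15]
ends:   [2, 4, 4, 9, 14, 16, 16, 17, 17]
s0→1 s1→2 e2→1 s3→2 e4→1 e4→0 s6→1 e9→0 s12→1 s13→2 e14→1 s14→2 s14→3 s15→4  — peak 4.

4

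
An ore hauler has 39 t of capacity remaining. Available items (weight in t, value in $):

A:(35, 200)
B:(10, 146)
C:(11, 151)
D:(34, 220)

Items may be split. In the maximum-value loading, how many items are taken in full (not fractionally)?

Sort by value per unit weight and fill in that order.
Order: B (146/10=14.60) > C (151/11=13.73) > D (220/34=6.47) > A (200/35=5.71)
Fill: take B (10 @ 146) → take C (11 @ 151) → take 18/34 of D → 116.47; 39/39 used.
2 item(s) taken whole; one partial (take 18/34 of D).

2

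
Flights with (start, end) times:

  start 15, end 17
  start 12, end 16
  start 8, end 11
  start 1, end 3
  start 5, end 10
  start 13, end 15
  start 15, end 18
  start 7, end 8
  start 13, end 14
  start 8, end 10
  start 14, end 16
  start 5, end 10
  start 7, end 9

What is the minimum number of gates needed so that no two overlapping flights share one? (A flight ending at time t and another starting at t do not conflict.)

Count concurrent intervals with a sweep; the peak is the room count.
starts: [1, 5, 5, 7, 7, 8, 8, 12, 13, 13, 14, 15, 15]
ends:   [3, 8, 9, 10, 10, 10, 11, 14, 15, 16, 16, 17, 18]
s1→1 e3→0 s5→1 s5→2 s7→3 s7→4 e8→3 s8→4 s8→5  — peak 5.

5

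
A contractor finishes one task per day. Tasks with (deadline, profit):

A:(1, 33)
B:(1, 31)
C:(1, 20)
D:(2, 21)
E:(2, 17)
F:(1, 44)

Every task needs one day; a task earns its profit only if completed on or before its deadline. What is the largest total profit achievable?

65

By profit: F(d1,44), A(d1,33), B(d1,31), D(d2,21), C(d1,20), E(d2,17)
F→slot 1; A skipped; B skipped; D→slot 2; C skipped; E skipped.
Profit = 44 + 21 = 65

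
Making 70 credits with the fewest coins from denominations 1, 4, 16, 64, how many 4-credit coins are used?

1

70 = 1×64 + 1×4 + 2×1
Count of 4: 1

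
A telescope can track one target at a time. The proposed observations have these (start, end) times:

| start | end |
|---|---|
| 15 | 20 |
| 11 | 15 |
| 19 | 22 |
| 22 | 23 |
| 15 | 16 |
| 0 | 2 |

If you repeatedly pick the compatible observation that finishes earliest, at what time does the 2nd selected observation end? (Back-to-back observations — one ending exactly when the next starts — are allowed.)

Order by finish time; keep every interval that doesn't clash with the previous kept one.
By end time: (0,2), (11,15), (15,16), (15,20), (19,22), (22,23).
Pick (0,2); next start ≥ 2 → (11,15); next start ≥ 15 → (15,16); next start ≥ 16 → (19,22); next start ≥ 22 → (22,23).
Selected: (0,2) (11,15) (15,16) (19,22) (22,23)

15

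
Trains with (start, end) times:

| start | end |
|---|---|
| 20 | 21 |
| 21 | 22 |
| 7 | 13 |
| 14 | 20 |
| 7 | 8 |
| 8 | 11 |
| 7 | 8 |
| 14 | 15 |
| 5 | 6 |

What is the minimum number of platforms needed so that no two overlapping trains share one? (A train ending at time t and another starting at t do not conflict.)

3

The answer is the maximum number of intervals overlapping at any instant.
starts: [5, 7, 7, 7, 8, 14, 14, 20, 21]
ends:   [6, 8, 8, 11, 13, 15, 20, 21, 22]
s5→1 e6→0 s7→1 s7→2 s7→3  — peak 3.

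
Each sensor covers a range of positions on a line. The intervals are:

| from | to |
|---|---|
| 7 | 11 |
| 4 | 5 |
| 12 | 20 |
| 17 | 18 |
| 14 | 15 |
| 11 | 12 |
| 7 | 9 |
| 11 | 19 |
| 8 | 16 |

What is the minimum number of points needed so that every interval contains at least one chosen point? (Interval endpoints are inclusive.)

By right end: [4,5]  [7,9]  [7,11]  [11,12]  [14,15]  [8,16]  [17,18]  [11,19]  [12,20]
[4,5] uncovered → point at 5; [7,9] uncovered → point at 9; [11,12] uncovered → point at 12; [14,15] uncovered → point at 15; [17,18] uncovered → point at 18.
Points: 5, 9, 12, 15, 18 (5 total).

5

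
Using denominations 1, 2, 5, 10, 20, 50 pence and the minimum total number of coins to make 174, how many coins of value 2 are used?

Use the largest denomination that fits, subtract, and repeat.
174 − 3×50→24 − 1×20→4 − 2×2→0
Count of 2: 2

2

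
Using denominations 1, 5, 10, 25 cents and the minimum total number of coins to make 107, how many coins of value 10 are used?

Use the largest denomination that fits, subtract, and repeat.
107 − 4×25→7 − 1×5→2 − 2×1→0
Count of 10: 0

0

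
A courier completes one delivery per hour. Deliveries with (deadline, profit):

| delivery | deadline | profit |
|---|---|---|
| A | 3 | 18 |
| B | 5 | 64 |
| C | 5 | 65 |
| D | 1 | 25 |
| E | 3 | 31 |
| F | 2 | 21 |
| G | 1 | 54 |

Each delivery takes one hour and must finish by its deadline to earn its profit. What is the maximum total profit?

235

Take jobs in profit order; each goes to the latest open slot no later than its deadline.
Profit order: C=65 B=64 G=54 E=31 D=25 F=21 A=18
Assign: C→slot 5, B→slot 4, G→slot 1, E→slot 3, D skipped, F→slot 2, A skipped.
Slots: [1:G] [2:F] [3:E] [4:B] [5:C]
Profit = 54 + 21 + 31 + 64 + 65 = 235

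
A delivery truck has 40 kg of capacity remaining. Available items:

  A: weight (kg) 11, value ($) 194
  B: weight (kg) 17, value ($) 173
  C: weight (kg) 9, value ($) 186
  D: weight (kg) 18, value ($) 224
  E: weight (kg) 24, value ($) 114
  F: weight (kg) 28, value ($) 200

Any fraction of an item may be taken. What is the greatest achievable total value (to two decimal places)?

624.35

Order: C (186/9=20.67) > A (194/11=17.64) > D (224/18=12.44) > B (173/17=10.18) > F (200/28=7.14) > E (114/24=4.75)
Fill: take C (9 @ 186) → take A (11 @ 194) → take D (18 @ 224) → take 2/17 of B → 20.35; 40/40 used.
Total value = 624.35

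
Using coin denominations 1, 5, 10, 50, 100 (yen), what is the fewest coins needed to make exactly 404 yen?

404 − 4×100→4 − 4×1→0
Total coins = 4 + 4 = 8

8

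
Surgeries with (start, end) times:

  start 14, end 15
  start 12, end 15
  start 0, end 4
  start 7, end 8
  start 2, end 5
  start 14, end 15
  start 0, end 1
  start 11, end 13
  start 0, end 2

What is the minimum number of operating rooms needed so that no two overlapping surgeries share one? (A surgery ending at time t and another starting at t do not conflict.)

3

Count concurrent intervals with a sweep; the peak is the room count.
starts: [0, 0, 0, 2, 7, 11, 12, 14, 14]
ends:   [1, 2, 4, 5, 8, 13, 15, 15, 15]
s0→1 s0→2 s0→3  — peak 3.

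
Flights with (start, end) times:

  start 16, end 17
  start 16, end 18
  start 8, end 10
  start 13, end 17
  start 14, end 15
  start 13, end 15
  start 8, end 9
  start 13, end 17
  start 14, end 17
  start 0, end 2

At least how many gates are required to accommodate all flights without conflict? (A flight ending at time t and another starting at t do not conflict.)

starts: [0, 8, 8, 13, 13, 13, 14, 14, 16, 16]
ends:   [2, 9, 10, 15, 15, 17, 17, 17, 17, 18]
s0→1 e2→0 s8→1 s8→2 e9→1 e10→0 s13→1 s13→2 s13→3 s14→4 s14→5  — peak 5.

5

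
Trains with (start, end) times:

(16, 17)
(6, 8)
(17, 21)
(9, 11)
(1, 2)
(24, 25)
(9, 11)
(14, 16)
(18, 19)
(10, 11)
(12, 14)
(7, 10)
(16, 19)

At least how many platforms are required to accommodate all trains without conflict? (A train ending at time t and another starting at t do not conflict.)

Events (time:±→running): 1:+→1 2:-→0 6:+→1 7:+→2 8:-→1 9:+→2 9:+→3 … peak 3.

3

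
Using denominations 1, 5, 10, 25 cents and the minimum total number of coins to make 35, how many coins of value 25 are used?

Use the largest denomination that fits, subtract, and repeat.
35 = 1×25 + 1×10
Count of 25: 1

1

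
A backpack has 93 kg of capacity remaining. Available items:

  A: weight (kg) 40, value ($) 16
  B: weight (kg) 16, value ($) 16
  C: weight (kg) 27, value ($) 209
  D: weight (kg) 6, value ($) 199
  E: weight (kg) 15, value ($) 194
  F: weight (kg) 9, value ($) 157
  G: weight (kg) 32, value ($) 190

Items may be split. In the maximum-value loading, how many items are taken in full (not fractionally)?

5

Greedy by value/weight ratio, highest first.
Ratios (sorted): D 33.17, F 17.44, E 12.93, C 7.74, G 5.94, B 1.00, A 0.40
take D (6 @ 199); take F (9 @ 157); take E (15 @ 194); take C (27 @ 209); take G (32 @ 190); take 4/16 of B → 4.00. Capacity used 93/93.
5 item(s) taken whole; one partial (take 4/16 of B).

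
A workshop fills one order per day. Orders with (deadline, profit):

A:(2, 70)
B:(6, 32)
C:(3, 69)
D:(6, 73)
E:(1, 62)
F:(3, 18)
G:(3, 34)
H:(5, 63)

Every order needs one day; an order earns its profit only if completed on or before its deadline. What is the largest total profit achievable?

Profit order: D=73 A=70 C=69 H=63 E=62 G=34 B=32 F=18
Assign: D→slot 6, A→slot 2, C→slot 3, H→slot 5, E→slot 1, G skipped, B→slot 4, F skipped.
Slots: [1:E] [2:A] [3:C] [4:B] [5:H] [6:D]
Profit = 62 + 70 + 69 + 32 + 63 + 73 = 369

369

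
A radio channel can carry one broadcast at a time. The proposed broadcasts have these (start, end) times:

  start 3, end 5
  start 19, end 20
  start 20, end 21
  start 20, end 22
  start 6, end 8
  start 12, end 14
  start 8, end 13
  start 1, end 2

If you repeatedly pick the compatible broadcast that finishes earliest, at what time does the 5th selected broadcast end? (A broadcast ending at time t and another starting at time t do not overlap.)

By end time: (1,2), (3,5), (6,8), (8,13), (12,14), (19,20), (20,21), (20,22).
Pick (1,2); next start ≥ 2 → (3,5); next start ≥ 5 → (6,8); next start ≥ 8 → (8,13); next start ≥ 13 → (19,20); next start ≥ 20 → (20,21).
Selected: (1,2) (3,5) (6,8) (8,13) (19,20) (20,21)

20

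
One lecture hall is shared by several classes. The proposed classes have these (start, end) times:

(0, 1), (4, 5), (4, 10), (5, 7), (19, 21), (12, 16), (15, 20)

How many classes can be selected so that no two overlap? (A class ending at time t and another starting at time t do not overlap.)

5

By end time: (0,1), (4,5), (5,7), (4,10), (12,16), (15,20), (19,21).
Pick (0,1); next start ≥ 1 → (4,5); next start ≥ 5 → (5,7); next start ≥ 7 → (12,16); next start ≥ 16 → (19,21).
Selected 5 classes.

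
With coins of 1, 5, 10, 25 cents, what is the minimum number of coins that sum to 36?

3

Use the largest denomination that fits, subtract, and repeat.
36 − 1×25→11 − 1×10→1 − 1×1→0
Total coins = 1 + 1 + 1 = 3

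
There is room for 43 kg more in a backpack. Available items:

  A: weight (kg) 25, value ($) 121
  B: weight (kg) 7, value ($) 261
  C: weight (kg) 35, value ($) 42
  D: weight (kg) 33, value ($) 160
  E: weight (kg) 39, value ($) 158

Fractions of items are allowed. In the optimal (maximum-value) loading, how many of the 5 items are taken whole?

Sort by value per unit weight and fill in that order.
Ratios (sorted): B 37.29, D 4.85, A 4.84, E 4.05, C 1.20
take B (7 @ 261); take D (33 @ 160); take 3/25 of A → 14.52. Capacity used 43/43.
2 item(s) taken whole; one partial (take 3/25 of A).

2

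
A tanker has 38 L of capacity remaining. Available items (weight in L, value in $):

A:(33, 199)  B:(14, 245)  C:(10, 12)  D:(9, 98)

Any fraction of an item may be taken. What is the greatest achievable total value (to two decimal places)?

Ratios (sorted): B 17.50, D 10.89, A 6.03, C 1.20
take B (14 @ 245); take D (9 @ 98); take 15/33 of A → 90.45. Capacity used 38/38.
Total value = 433.45

433.45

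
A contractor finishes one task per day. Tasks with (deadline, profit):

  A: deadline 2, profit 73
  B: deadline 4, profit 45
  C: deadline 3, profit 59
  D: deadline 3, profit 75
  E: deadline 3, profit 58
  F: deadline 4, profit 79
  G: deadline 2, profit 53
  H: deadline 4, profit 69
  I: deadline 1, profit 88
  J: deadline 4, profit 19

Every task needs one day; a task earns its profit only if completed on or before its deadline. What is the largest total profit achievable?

Sort by profit descending; place each in the latest free slot ≤ its deadline.
By profit: I(d1,88), F(d4,79), D(d3,75), A(d2,73), H(d4,69), C(d3,59), E(d3,58), G(d2,53), B(d4,45), J(d4,19)
I→slot 1; F→slot 4; D→slot 3; A→slot 2; H skipped; C skipped; E skipped; G skipped; B skipped; J skipped.
Profit = 88 + 73 + 75 + 79 = 315

315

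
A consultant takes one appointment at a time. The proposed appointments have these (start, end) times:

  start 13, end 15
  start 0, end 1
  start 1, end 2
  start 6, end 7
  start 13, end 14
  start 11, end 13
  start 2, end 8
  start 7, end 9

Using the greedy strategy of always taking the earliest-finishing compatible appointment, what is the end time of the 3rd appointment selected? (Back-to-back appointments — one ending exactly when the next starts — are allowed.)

7

Sort by end time and greedily take each interval whose start is ≥ the last chosen end.
By end time: (0,1), (1,2), (6,7), (2,8), (7,9), (11,13), (13,14), (13,15).
Pick (0,1); next start ≥ 1 → (1,2); next start ≥ 2 → (6,7); next start ≥ 7 → (7,9); next start ≥ 9 → (11,13); next start ≥ 13 → (13,14).
Selected: (0,1) (1,2) (6,7) (7,9) (11,13) (13,14)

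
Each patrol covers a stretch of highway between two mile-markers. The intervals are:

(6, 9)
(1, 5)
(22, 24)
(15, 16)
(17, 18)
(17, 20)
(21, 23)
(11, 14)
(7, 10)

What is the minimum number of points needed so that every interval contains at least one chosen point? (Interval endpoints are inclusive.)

Sorted: [1,5] [6,9] [7,10] [11,14] [15,16] [17,18] [17,20] [21,23] [22,24]
{[1,5]} hit by 5; {[6,9],[7,10]} hit by 9; {[11,14]} hit by 14; {[15,16]} hit by 16; {[17,18],[17,20]} hit by 18; {[21,23],[22,24]} hit by 23.
Points: 5, 9, 14, 16, 18, 23 (6 total).

6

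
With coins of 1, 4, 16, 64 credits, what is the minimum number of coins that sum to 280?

280 = 4×64 + 1×16 + 2×4
Total coins = 4 + 1 + 2 = 7

7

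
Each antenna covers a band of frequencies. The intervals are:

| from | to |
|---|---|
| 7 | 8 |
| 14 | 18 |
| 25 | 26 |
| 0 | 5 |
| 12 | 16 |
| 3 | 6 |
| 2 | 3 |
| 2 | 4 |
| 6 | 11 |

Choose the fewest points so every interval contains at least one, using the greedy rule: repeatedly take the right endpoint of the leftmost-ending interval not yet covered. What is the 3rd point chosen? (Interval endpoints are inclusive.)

16

Process intervals by earliest right end; each time one isn't hit yet, stab at its right endpoint.
By right end: [2,3]  [2,4]  [0,5]  [3,6]  [7,8]  [6,11]  [12,16]  [14,18]  [25,26]
[2,3] uncovered → point at 3; [7,8] uncovered → point at 8; [12,16] uncovered → point at 16; [25,26] uncovered → point at 26.
Points: 3, 8, 16, 26 (4 total).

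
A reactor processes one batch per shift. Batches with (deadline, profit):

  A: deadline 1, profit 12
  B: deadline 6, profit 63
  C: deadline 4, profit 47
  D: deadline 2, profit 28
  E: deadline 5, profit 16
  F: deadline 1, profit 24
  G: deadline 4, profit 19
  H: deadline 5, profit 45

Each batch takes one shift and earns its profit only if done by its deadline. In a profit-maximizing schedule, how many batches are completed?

6

Sort by profit descending; place each in the latest free slot ≤ its deadline.
By profit: B(d6,63), C(d4,47), H(d5,45), D(d2,28), F(d1,24), G(d4,19), E(d5,16), A(d1,12)
B→slot 6; C→slot 4; H→slot 5; D→slot 2; F→slot 1; G→slot 3; E skipped; A skipped.
6 of 8 scheduled.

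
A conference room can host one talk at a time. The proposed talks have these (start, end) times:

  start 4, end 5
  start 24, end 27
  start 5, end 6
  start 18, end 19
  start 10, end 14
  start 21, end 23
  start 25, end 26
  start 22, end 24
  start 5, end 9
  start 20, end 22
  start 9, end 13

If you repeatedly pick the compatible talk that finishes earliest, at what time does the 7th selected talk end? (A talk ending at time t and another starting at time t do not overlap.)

26

Sort by end time and greedily take each interval whose start is ≥ the last chosen end.
Sorted by end: (4,5)  (5,6)  (5,9)  (9,13)  (10,14)  (18,19)  (20,22)  (21,23)  (22,24)  (25,26)  (24,27)
take (4,5); take (5,6); take (9,13); take (18,19); take (20,22); skip (21,23); take (22,24); take (25,26); skip (24,27).
Selected: (4,5) (5,6) (9,13) (18,19) (20,22) (22,24) (25,26)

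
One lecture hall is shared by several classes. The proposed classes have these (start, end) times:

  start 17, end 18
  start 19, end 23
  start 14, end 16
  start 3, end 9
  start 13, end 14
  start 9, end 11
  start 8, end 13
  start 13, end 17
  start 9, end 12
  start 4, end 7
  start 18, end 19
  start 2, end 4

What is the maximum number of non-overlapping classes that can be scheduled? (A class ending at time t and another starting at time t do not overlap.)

Order by finish time; keep every interval that doesn't clash with the previous kept one.
By end time: (2,4), (4,7), (3,9), (9,11), (9,12), (8,13), (13,14), (14,16), (13,17), (17,18), (18,19), (19,23).
Pick (2,4); next start ≥ 4 → (4,7); next start ≥ 7 → (9,11); next start ≥ 11 → (13,14); next start ≥ 14 → (14,16); next start ≥ 16 → (17,18); next start ≥ 18 → (18,19); next start ≥ 19 → (19,23).
Selected 8 classes.

8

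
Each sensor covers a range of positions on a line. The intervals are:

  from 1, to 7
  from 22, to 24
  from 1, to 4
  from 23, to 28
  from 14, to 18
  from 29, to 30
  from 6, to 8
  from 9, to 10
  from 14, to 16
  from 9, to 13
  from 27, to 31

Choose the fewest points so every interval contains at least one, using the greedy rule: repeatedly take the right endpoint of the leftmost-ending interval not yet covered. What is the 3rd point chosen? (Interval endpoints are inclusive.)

10

Sorted: [1,4] [1,7] [6,8] [9,10] [9,13] [14,16] [14,18] [22,24] [23,28] [29,30] [27,31]
{[1,4],[1,7]} hit by 4; {[6,8]} hit by 8; {[9,10],[9,13]} hit by 10; {[14,16],[14,18]} hit by 16; {[22,24],[23,28]} hit by 24; {[29,30],[27,31]} hit by 30.
Points: 4, 8, 10, 16, 24, 30 (6 total).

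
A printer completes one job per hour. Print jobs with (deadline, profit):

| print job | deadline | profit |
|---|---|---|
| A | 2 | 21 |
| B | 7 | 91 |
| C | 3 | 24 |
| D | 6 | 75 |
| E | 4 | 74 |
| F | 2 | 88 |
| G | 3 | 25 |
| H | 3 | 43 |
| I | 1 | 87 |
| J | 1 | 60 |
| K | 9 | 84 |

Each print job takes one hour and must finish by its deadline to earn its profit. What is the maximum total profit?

542

By profit: B(d7,91), F(d2,88), I(d1,87), K(d9,84), D(d6,75), E(d4,74), J(d1,60), H(d3,43), G(d3,25), C(d3,24), A(d2,21)
B→slot 7; F→slot 2; I→slot 1; K→slot 9; D→slot 6; E→slot 4; J skipped; H→slot 3; G skipped; C skipped; A skipped.
Profit = 87 + 88 + 43 + 74 + 75 + 91 + 84 = 542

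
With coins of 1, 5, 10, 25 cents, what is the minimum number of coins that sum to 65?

4

65 = 2×25 + 1×10 + 1×5
Total coins = 2 + 1 + 1 = 4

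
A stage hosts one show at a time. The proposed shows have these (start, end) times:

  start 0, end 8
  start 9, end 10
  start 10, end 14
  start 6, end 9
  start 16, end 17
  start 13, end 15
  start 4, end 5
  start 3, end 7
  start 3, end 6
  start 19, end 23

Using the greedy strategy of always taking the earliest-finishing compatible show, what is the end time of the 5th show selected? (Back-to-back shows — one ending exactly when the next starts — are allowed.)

Sorted by end: (4,5)  (3,6)  (3,7)  (0,8)  (6,9)  (9,10)  (10,14)  (13,15)  (16,17)  (19,23)
take (4,5); take (6,9); take (9,10); take (10,14); take (16,17); take (19,23).
Selected: (4,5) (6,9) (9,10) (10,14) (16,17) (19,23)

17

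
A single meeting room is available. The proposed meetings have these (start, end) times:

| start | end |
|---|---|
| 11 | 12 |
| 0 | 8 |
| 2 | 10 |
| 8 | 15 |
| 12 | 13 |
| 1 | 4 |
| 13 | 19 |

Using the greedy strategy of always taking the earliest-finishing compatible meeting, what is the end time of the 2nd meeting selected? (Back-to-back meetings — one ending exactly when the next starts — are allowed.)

12

By end time: (1,4), (0,8), (2,10), (11,12), (12,13), (8,15), (13,19).
Pick (1,4); next start ≥ 4 → (11,12); next start ≥ 12 → (12,13); next start ≥ 13 → (13,19).
Selected: (1,4) (11,12) (12,13) (13,19)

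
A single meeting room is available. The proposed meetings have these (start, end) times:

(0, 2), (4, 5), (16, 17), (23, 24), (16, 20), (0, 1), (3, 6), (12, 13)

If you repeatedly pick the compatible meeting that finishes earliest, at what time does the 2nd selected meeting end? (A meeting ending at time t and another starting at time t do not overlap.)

5

Order by finish time; keep every interval that doesn't clash with the previous kept one.
Sorted by end: (0,1)  (0,2)  (4,5)  (3,6)  (12,13)  (16,17)  (16,20)  (23,24)
take (0,1); take (4,5); take (12,13); take (16,17); take (23,24).
Selected: (0,1) (4,5) (12,13) (16,17) (23,24)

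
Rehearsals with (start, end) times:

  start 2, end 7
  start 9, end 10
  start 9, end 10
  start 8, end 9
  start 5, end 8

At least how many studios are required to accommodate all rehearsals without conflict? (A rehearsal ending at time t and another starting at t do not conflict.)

2

The answer is the maximum number of intervals overlapping at any instant.
Events (time:±→running): 2:+→1 5:+→2 … peak 2.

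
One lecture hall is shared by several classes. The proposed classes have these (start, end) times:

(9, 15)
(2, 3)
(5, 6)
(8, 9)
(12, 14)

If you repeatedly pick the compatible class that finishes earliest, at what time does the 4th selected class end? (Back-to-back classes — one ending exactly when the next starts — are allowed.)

Sorted by end: (2,3)  (5,6)  (8,9)  (12,14)  (9,15)
take (2,3); take (5,6); take (8,9); take (12,14); skip (9,15).
Selected: (2,3) (5,6) (8,9) (12,14)

14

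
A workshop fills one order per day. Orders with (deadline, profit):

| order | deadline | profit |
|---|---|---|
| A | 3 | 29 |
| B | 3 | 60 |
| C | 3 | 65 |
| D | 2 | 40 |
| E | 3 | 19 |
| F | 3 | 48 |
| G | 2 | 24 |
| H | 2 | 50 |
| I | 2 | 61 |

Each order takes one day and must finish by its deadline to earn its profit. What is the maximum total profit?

By profit: C(d3,65), I(d2,61), B(d3,60), H(d2,50), F(d3,48), D(d2,40), A(d3,29), G(d2,24), E(d3,19)
C→slot 3; I→slot 2; B→slot 1; H skipped; F skipped; D skipped; A skipped; G skipped; E skipped.
Profit = 60 + 61 + 65 = 186

186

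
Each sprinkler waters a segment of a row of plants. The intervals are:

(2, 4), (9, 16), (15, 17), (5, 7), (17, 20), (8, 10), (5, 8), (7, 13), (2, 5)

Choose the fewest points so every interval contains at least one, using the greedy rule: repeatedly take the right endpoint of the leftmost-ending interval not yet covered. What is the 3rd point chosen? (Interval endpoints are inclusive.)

10

Sort by right endpoint; whenever an interval is uncovered, place a point at its right end.
By right end: [2,4]  [2,5]  [5,7]  [5,8]  [8,10]  [7,13]  [9,16]  [15,17]  [17,20]
[2,4] uncovered → point at 4; [5,7] uncovered → point at 7; [8,10] uncovered → point at 10; [15,17] uncovered → point at 17.
Points: 4, 7, 10, 17 (4 total).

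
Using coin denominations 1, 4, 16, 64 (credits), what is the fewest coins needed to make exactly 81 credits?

81 − 1×64→17 − 1×16→1 − 1×1→0
Total coins = 1 + 1 + 1 = 3

3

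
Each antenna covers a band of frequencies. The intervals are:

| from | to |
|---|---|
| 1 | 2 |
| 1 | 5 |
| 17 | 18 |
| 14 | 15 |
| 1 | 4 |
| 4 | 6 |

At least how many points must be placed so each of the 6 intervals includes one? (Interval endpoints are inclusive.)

By right end: [1,2]  [1,4]  [1,5]  [4,6]  [14,15]  [17,18]
[1,2] uncovered → point at 2; [4,6] uncovered → point at 6; [14,15] uncovered → point at 15; [17,18] uncovered → point at 18.
Points: 2, 6, 15, 18 (4 total).

4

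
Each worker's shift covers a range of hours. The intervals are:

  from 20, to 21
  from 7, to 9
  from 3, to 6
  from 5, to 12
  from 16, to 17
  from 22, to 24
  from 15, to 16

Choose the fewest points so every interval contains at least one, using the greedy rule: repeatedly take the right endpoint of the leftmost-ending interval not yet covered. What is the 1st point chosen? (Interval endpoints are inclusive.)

Process intervals by earliest right end; each time one isn't hit yet, stab at its right endpoint.
Sorted: [3,6] [7,9] [5,12] [15,16] [16,17] [20,21] [22,24]
{[3,6]} hit by 6; {[7,9],[5,12]} hit by 9; {[15,16],[16,17]} hit by 16; {[20,21]} hit by 21; {[22,24]} hit by 24.
Points: 6, 9, 16, 21, 24 (5 total).

6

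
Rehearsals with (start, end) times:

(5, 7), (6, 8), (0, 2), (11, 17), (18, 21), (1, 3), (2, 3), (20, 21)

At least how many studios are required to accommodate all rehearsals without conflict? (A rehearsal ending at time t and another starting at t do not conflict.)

Count concurrent intervals with a sweep; the peak is the room count.
starts: [0, 1, 2, 5, 6, 11, 18, 20]
ends:   [2, 3, 3, 7, 8, 17, 21, 21]
s0→1 s1→2  — peak 2.

2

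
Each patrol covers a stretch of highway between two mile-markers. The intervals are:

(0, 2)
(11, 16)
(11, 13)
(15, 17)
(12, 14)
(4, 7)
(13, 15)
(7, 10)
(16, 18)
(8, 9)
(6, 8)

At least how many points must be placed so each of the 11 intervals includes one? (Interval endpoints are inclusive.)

5

Sorted: [0,2] [4,7] [6,8] [8,9] [7,10] [11,13] [12,14] [13,15] [11,16] [15,17] [16,18]
{[0,2]} hit by 2; {[4,7],[6,8]} hit by 7; {[8,9],[7,10]} hit by 9; {[11,13],[12,14],[13,15],[11,16]} hit by 13; {[15,17],[16,18]} hit by 17.
Points: 2, 7, 9, 13, 17 (5 total).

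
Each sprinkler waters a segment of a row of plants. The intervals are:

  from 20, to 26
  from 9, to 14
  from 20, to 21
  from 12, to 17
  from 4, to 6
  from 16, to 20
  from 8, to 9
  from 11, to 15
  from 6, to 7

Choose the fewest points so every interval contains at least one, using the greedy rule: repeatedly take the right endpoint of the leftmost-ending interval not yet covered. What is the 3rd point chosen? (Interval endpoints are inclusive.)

Sorted: [4,6] [6,7] [8,9] [9,14] [11,15] [12,17] [16,20] [20,21] [20,26]
{[4,6],[6,7]} hit by 6; {[8,9],[9,14]} hit by 9; {[11,15],[12,17]} hit by 15; {[16,20],[20,21],[20,26]} hit by 20.
Points: 6, 9, 15, 20 (4 total).

15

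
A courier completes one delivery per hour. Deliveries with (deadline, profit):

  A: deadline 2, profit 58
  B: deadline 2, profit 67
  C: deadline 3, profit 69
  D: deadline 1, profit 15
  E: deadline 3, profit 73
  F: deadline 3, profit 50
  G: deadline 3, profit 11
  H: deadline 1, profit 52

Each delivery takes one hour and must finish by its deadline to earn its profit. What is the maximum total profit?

209

Take jobs in profit order; each goes to the latest open slot no later than its deadline.
Profit order: E=73 C=69 B=67 A=58 H=52 F=50 D=15 G=11
Assign: E→slot 3, C→slot 2, B→slot 1, A skipped, H skipped, F skipped, D skipped, G skipped.
Slots: [1:B] [2:C] [3:E]
Profit = 67 + 69 + 73 = 209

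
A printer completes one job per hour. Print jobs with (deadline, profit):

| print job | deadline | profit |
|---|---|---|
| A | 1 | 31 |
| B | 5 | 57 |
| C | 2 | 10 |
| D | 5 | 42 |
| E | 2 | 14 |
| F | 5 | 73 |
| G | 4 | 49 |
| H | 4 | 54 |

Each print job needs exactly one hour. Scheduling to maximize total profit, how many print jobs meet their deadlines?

Sort by profit descending; place each in the latest free slot ≤ its deadline.
Profit order: F=73 B=57 H=54 G=49 D=42 A=31 E=14 C=10
Assign: F→slot 5, B→slot 4, H→slot 3, G→slot 2, D→slot 1, A skipped, E skipped, C skipped.
Slots: [1:D] [2:G] [3:H] [4:B] [5:F]
5 of 8 scheduled.

5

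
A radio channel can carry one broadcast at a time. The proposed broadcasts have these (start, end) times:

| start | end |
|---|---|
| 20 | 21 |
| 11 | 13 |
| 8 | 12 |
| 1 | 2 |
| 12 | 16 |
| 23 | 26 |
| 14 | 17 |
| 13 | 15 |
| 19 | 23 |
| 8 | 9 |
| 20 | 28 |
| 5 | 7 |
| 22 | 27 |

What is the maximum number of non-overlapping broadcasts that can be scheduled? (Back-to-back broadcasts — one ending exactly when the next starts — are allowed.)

Sort by end time and greedily take each interval whose start is ≥ the last chosen end.
By end time: (1,2), (5,7), (8,9), (8,12), (11,13), (13,15), (12,16), (14,17), (20,21), (19,23), (23,26), (22,27), (20,28).
Pick (1,2); next start ≥ 2 → (5,7); next start ≥ 7 → (8,9); next start ≥ 9 → (11,13); next start ≥ 13 → (13,15); next start ≥ 15 → (20,21); next start ≥ 21 → (23,26).
Selected 7 broadcasts.

7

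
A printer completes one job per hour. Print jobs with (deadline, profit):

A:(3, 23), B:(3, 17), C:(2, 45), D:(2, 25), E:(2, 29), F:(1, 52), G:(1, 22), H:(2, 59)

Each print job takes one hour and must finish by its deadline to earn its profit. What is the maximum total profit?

Profit order: H=59 F=52 C=45 E=29 D=25 A=23 G=22 B=17
Assign: H→slot 2, F→slot 1, C skipped, E skipped, D skipped, A→slot 3, G skipped, B skipped.
Slots: [1:F] [2:H] [3:A]
Profit = 52 + 59 + 23 = 134

134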